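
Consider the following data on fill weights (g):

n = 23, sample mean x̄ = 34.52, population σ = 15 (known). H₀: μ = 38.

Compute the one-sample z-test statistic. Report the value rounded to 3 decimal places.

test statistic = -1.113

SE = σ/√n = 15/√23 = 3.1277
z = (x̄−μ₀)/SE = (34.52−38)/3.1277 = -1.1126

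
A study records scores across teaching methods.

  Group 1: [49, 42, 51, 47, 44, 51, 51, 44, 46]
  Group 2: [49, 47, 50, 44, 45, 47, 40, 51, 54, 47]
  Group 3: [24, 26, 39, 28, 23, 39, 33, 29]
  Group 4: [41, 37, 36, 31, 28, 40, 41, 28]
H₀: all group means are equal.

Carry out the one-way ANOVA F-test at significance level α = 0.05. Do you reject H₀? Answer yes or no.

Group means [47.22, 47.40, 30.12, 35.25], grand mean 40.629
SSB = Σnᵢ(x̄ᵢ−x̄)² = 1963.841; SSW = ΣΣ(x−x̄ᵢ)² = 726.331
MSB = 1963.841/3 = 654.6136; MSW = 726.331/31 = 23.4300
F = MSB/MSW = 27.9391
df = (3, 31)
p-value (upper-tail) = 0.00000
At α=0.05: p < α → reject H₀

reject H₀: yes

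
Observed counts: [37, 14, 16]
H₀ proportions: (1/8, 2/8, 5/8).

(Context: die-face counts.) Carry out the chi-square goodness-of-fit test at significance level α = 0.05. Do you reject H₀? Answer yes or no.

reject H₀: yes

n = 67; E_i = n·p_i = [8.38, 16.75, 41.88]
χ² = (37−8.38)²/8.38 + (14−16.75)²/16.75 + (16−41.88)²/41.88 = 114.2776
df = 2
p-value (upper-tail) = 0.00000
At α=0.05: p < α → reject H₀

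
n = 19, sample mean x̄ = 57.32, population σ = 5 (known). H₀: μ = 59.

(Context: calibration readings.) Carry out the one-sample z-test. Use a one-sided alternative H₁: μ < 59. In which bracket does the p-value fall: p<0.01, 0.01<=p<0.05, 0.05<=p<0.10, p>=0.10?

p-value bracket: 0.05<=p<0.10

SE = σ/√n = 5/√19 = 1.1471
z = (x̄−μ₀)/SE = (57.32−59)/1.1471 = -1.4646
p-value (one-sided, H₁ less) = 0.07152
→ bracket: 0.05<=p<0.10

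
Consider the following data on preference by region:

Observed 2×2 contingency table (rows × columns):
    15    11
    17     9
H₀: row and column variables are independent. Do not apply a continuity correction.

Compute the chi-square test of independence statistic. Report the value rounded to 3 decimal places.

Row totals [26, 26], col totals [32, 20], n=52
χ² = (15−16.00)²/16.00 + (11−10.00)²/10.00 + (17−16.00)²/16.00 + (9−10.00)²/10.00 = 0.3250
df = 1

test statistic = 0.325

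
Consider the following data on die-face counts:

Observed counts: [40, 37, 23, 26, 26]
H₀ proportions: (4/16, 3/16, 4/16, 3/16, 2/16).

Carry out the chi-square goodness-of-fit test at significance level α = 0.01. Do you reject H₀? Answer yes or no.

reject H₀: no

n = 152; E_i = n·p_i = [38.00, 28.50, 38.00, 28.50, 19.00]
χ² = (40−38.00)²/38.00 + (37−28.50)²/28.50 + (23−38.00)²/38.00 + (26−28.50)²/28.50 + (26−19.00)²/19.00 = 11.3596
df = 4
p-value (upper-tail) = 0.02281
At α=0.01: p ≥ α → fail to reject H₀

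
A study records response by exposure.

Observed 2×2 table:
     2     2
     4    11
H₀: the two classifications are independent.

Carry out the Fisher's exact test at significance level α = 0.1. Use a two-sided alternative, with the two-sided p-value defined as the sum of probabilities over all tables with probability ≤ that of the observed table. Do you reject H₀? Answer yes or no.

Margins: r₁=4, r₂=15, c₁=6, c₂=13, n=19
p_obs = C(4,2)·C(15,4)/C(19,6); sum pmf over tables with pmf ≤ p_obs
p-value (two-sided) = 0.55728
At α=0.1: p ≥ α → fail to reject H₀

reject H₀: no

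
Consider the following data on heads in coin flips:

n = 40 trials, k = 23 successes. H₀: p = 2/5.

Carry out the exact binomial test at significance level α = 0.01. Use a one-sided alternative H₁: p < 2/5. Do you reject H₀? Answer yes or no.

reject H₀: no

Exact binomial: n=40, k=23, p₀=2/5=0.4000
P(X≤23) from Σ C(n,i)·p₀^i·(1−p₀)^(n−i)
p-value (one-sided, H₁ less) = 0.99166
At α=0.01: p ≥ α → fail to reject H₀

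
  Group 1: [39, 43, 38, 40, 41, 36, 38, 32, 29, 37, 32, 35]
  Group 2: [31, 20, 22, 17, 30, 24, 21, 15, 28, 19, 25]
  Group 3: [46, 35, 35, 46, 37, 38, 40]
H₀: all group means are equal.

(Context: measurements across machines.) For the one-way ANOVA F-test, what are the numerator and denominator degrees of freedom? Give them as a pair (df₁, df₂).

degrees of freedom = [2, 27]

k = 3 groups, N = 30 total
df = (k−1, N−k) = (3−1, 30−3) = (2, 27)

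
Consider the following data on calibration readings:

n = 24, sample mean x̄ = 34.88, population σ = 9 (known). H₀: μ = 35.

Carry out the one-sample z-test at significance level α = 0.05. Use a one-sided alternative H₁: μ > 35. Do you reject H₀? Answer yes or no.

SE = σ/√n = 9/√24 = 1.8371
z = (x̄−μ₀)/SE = (34.88−35)/1.8371 = -0.0653
p-value (one-sided, H₁ greater) = 0.52604
At α=0.05: p ≥ α → fail to reject H₀

reject H₀: no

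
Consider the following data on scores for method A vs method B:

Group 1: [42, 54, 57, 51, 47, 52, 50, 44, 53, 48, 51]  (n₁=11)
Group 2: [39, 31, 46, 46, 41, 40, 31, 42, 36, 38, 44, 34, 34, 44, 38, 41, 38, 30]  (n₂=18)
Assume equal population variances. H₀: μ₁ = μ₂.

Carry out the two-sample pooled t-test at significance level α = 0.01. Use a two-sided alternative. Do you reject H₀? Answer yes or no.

x̄₁=49.909, s₁=4.392, n₁=11
x̄₂=38.500, s₂=5.044, n₂=18
s_p² = [10·4.392² + 17·5.044²]/27 = 23.1633
SE = √(s_p²·(1/11+1/18)) = 1.8419
t = (49.909−38.500)/1.8419 = 6.1942
df = 27
p-value (two-sided) = 0.00000
At α=0.01: p < α → reject H₀

reject H₀: yes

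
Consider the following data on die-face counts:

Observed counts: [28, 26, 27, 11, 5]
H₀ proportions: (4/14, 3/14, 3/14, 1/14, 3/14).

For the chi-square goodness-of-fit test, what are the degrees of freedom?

df = k − 1 = 5 − 1 = 4

degrees of freedom = 4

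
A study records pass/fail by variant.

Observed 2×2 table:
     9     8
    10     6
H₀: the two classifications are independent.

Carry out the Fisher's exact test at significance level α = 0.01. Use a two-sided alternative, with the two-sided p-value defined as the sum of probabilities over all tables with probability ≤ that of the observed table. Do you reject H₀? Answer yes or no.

Margins: r₁=17, r₂=16, c₁=19, c₂=14, n=33
p_obs = C(17,9)·C(16,10)/C(33,19); sum pmf over tables with pmf ≤ p_obs
p-value (two-sided) = 0.72828
At α=0.01: p ≥ α → fail to reject H₀

reject H₀: no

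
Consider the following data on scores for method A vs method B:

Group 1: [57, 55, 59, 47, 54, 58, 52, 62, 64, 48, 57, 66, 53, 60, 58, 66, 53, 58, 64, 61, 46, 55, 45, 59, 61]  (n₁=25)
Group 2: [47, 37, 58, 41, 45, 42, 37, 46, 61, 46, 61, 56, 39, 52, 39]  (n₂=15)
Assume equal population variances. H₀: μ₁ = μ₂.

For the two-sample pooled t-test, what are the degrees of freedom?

degrees of freedom = 38

df = n₁ + n₂ − 2 = 25 + 15 − 2 = 38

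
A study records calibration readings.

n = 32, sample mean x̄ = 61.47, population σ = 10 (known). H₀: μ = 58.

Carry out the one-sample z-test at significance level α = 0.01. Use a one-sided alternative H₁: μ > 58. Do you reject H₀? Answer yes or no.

reject H₀: no

SE = σ/√n = 10/√32 = 1.7678
z = (x̄−μ₀)/SE = (61.47−58)/1.7678 = 1.9629
p-value (one-sided, H₁ greater) = 0.02483
At α=0.01: p ≥ α → fail to reject H₀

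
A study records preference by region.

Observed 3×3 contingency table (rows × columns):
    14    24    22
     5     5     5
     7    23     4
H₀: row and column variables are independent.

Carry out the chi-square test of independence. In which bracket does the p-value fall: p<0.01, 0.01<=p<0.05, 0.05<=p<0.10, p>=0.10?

Row totals [60, 15, 34], col totals [26, 52, 31], n=109
χ² = (14−14.31)²/14.31 + (24−28.62)²/28.62 + (22−17.06)²/17.06 + (5−3.58)²/3.58 + (5−7.16)²/7.16 + (5−4.27)²/4.27 + (7−8.11)²/8.11 + (23−16.22)²/16.22 + (4−9.67)²/9.67 = 9.8326
df = 4
p-value (upper-tail) = 0.04334
→ bracket: 0.01<=p<0.05

p-value bracket: 0.01<=p<0.05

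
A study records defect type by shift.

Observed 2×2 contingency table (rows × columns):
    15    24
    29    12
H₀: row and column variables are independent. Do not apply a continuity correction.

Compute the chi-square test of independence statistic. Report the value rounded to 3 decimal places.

Row totals [39, 41], col totals [44, 36], n=80
χ² = (15−21.45)²/21.45 + (24−17.55)²/17.55 + (29−22.55)²/22.55 + (12−18.45)²/18.45 = 8.4098
df = 1

test statistic = 8.410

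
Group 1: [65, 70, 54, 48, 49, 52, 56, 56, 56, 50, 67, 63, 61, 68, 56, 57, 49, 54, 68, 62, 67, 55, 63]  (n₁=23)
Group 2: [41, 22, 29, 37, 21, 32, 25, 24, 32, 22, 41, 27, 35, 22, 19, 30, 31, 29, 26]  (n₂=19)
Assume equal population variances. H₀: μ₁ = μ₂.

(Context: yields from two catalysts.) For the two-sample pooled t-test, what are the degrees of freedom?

degrees of freedom = 40

df = n₁ + n₂ − 2 = 23 + 19 − 2 = 40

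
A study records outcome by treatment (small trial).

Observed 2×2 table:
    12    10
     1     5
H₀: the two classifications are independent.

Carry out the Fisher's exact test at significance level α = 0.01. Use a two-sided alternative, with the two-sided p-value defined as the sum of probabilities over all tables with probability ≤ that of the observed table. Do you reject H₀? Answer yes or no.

reject H₀: no

Margins: r₁=22, r₂=6, c₁=13, c₂=15, n=28
p_obs = C(22,12)·C(6,1)/C(28,13); sum pmf over tables with pmf ≤ p_obs
p-value (two-sided) = 0.17271
At α=0.01: p ≥ α → fail to reject H₀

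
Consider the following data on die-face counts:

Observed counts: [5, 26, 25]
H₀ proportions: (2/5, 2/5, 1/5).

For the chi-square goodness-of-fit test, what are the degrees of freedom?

degrees of freedom = 2

df = k − 1 = 3 − 1 = 2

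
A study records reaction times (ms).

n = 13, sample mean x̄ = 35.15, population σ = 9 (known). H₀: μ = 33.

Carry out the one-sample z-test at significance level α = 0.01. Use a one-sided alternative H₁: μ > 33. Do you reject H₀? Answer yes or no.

reject H₀: no

SE = σ/√n = 9/√13 = 2.4962
z = (x̄−μ₀)/SE = (35.15−33)/2.4962 = 0.8613
p-value (one-sided, H₁ greater) = 0.19453
At α=0.01: p ≥ α → fail to reject H₀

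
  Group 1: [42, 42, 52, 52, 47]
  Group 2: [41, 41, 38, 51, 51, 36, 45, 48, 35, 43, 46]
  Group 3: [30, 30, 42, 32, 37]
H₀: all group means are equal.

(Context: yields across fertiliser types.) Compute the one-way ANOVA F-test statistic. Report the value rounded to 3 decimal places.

test statistic = 7.687

Group means [47.00, 43.18, 34.20], grand mean 41.952
SSB = Σnᵢ(x̄ᵢ−x̄)² = 444.516; SSW = ΣΣ(x−x̄ᵢ)² = 520.436
MSB = 444.516/2 = 222.2580; MSW = 520.436/18 = 28.9131
F = MSB/MSW = 7.6871
df = (2, 18)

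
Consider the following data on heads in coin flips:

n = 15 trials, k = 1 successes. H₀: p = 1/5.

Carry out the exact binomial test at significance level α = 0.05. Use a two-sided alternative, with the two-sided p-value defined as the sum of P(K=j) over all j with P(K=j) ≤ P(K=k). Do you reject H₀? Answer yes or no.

Exact binomial: n=15, k=1, p₀=1/5=0.2000
P(X=j) = C(n,j)·p₀^j·(1−p₀)^(n−j); p = Σ P(X=j) over j with P(X=j) ≤ P(X=1)
p-value (two-sided) = 0.33136
At α=0.05: p ≥ α → fail to reject H₀

reject H₀: no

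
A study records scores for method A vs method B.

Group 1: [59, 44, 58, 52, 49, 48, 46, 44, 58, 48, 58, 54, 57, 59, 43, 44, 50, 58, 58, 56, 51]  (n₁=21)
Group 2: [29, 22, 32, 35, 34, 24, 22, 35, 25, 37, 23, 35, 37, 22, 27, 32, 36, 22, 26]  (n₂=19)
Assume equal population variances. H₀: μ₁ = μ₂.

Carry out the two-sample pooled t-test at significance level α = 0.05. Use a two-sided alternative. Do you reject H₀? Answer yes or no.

reject H₀: yes

x̄₁=52.095, s₁=5.822, n₁=21
x̄₂=29.211, s₂=5.836, n₂=19
s_p² = [20·5.822² + 18·5.836²]/38 = 33.9728
SE = √(s_p²·(1/21+1/19)) = 1.8455
t = (52.095−29.211)/1.8455 = 12.4004
df = 38
p-value (two-sided) = 0.00000
At α=0.05: p < α → reject H₀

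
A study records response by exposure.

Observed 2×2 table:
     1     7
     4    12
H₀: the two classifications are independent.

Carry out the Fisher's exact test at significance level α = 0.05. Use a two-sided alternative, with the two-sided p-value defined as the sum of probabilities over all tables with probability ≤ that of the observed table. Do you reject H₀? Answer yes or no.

Margins: r₁=8, r₂=16, c₁=5, c₂=19, n=24
p_obs = C(8,1)·C(16,4)/C(24,5); sum pmf over tables with pmf ≤ p_obs
p-value (two-sided) = 0.63109
At α=0.05: p ≥ α → fail to reject H₀

reject H₀: no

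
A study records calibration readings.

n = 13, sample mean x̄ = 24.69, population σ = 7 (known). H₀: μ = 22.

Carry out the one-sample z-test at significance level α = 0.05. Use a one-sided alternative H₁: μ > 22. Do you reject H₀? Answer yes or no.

SE = σ/√n = 7/√13 = 1.9415
z = (x̄−μ₀)/SE = (24.69−22)/1.9415 = 1.3856
p-value (one-sided, H₁ greater) = 0.08294
At α=0.05: p ≥ α → fail to reject H₀

reject H₀: no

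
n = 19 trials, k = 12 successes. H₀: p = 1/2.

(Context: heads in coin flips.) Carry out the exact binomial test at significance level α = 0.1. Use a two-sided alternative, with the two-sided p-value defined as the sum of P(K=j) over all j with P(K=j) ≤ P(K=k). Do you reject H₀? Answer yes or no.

Exact binomial: n=19, k=12, p₀=1/2=0.5000
P(X=j) = C(n,j)·p₀^j·(1−p₀)^(n−j); p = Σ P(X=j) over j with P(X=j) ≤ P(X=12)
p-value (two-sided) = 0.35928
At α=0.1: p ≥ α → fail to reject H₀

reject H₀: no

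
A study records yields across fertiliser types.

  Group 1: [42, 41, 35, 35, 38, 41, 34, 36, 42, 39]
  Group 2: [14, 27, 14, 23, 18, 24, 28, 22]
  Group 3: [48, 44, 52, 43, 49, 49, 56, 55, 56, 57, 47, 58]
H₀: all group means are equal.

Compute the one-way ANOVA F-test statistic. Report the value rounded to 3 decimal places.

Group means [38.30, 21.25, 51.17], grand mean 38.900
SSB = Σnᵢ(x̄ᵢ−x̄)² = 4301.433; SSW = ΣΣ(x−x̄ᵢ)² = 591.267
MSB = 4301.433/2 = 2150.7167; MSW = 591.267/27 = 21.8988
F = MSB/MSW = 98.2118
df = (2, 27)

test statistic = 98.212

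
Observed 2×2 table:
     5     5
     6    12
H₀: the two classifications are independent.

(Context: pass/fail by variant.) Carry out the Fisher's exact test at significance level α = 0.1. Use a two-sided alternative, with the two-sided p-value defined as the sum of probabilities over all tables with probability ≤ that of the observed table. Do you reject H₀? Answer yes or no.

Margins: r₁=10, r₂=18, c₁=11, c₂=17, n=28
p_obs = C(10,5)·C(18,6)/C(28,11); sum pmf over tables with pmf ≤ p_obs
p-value (two-sided) = 0.44426
At α=0.1: p ≥ α → fail to reject H₀

reject H₀: no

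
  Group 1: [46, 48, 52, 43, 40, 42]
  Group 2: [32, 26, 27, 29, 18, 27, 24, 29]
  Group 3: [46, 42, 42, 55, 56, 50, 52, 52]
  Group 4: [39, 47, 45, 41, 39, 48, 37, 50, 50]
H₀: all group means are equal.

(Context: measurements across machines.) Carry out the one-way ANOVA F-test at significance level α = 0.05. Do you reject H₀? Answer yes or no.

reject H₀: yes

Group means [45.17, 26.50, 49.38, 44.00], grand mean 41.097
SSB = Σnᵢ(x̄ᵢ−x̄)² = 2428.001; SSW = ΣΣ(x−x̄ᵢ)² = 634.708
MSB = 2428.001/3 = 809.3338; MSW = 634.708/27 = 23.5077
F = MSB/MSW = 34.4284
df = (3, 27)
p-value (upper-tail) = 0.00000
At α=0.05: p < α → reject H₀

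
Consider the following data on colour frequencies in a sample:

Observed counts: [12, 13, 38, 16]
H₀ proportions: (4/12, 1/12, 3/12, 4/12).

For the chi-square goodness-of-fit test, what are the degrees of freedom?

df = k − 1 = 4 − 1 = 3

degrees of freedom = 3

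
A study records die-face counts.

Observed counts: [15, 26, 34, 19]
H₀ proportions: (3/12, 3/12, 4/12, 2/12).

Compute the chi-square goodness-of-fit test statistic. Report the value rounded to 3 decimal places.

n = 94; E_i = n·p_i = [23.50, 23.50, 31.33, 15.67]
χ² = (15−23.50)²/23.50 + (26−23.50)²/23.50 + (34−31.33)²/31.33 + (19−15.67)²/15.67 = 4.2766
df = 3

test statistic = 4.277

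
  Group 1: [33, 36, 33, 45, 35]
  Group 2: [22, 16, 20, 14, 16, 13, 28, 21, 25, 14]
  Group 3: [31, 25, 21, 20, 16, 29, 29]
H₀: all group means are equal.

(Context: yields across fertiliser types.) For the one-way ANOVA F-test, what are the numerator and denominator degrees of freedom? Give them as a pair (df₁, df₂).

degrees of freedom = [2, 19]

k = 3 groups, N = 22 total
df = (k−1, N−k) = (3−1, 22−3) = (2, 19)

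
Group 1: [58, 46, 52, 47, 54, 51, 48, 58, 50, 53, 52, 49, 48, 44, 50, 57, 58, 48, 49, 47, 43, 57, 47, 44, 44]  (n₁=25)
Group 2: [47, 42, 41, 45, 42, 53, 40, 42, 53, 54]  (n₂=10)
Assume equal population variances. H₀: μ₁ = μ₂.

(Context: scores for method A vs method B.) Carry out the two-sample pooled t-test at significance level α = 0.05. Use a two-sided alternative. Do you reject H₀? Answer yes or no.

x̄₁=50.160, s₁=4.732, n₁=25
x̄₂=45.900, s₂=5.507, n₂=10
s_p² = [24·4.732² + 9·5.507²]/33 = 24.5533
SE = √(s_p²·(1/25+1/10)) = 1.8540
t = (50.160−45.900)/1.8540 = 2.2977
df = 33
p-value (two-sided) = 0.02806
At α=0.05: p < α → reject H₀

reject H₀: yes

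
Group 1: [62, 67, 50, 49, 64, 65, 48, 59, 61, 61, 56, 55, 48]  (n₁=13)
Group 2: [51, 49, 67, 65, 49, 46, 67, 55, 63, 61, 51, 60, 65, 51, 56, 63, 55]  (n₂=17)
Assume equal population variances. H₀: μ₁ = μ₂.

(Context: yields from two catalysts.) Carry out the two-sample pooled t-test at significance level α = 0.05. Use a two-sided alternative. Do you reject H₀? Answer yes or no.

reject H₀: no

x̄₁=57.308, s₁=6.787, n₁=13
x̄₂=57.294, s₂=7.025, n₂=17
s_p² = [12·6.787² + 16·7.025²]/28 = 47.9392
SE = √(s_p²·(1/13+1/17)) = 2.5510
t = (57.308−57.294)/2.5510 = 0.0053
df = 28
p-value (two-sided) = 0.99579
At α=0.05: p ≥ α → fail to reject H₀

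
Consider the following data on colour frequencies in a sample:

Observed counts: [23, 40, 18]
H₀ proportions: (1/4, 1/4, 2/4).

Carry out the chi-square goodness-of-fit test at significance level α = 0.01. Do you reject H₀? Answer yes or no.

reject H₀: yes

n = 81; E_i = n·p_i = [20.25, 20.25, 40.50]
χ² = (23−20.25)²/20.25 + (40−20.25)²/20.25 + (18−40.50)²/40.50 = 32.1358
df = 2
p-value (upper-tail) = 0.00000
At α=0.01: p < α → reject H₀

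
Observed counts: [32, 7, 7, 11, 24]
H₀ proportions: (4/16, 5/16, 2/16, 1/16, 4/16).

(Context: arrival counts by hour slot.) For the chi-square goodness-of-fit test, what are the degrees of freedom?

degrees of freedom = 4

df = k − 1 = 5 − 1 = 4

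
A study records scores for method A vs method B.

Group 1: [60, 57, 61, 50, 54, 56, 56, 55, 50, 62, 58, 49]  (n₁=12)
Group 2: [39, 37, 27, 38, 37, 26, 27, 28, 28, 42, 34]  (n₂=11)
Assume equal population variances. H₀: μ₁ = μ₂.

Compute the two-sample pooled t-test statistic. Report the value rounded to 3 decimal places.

test statistic = 10.585

x̄₁=55.667, s₁=4.334, n₁=12
x̄₂=33.000, s₂=5.882, n₂=11
s_p² = [11·4.334² + 10·5.882²]/21 = 26.3175
SE = √(s_p²·(1/12+1/11)) = 2.1414
t = (55.667−33.000)/2.1414 = 10.5849
df = 21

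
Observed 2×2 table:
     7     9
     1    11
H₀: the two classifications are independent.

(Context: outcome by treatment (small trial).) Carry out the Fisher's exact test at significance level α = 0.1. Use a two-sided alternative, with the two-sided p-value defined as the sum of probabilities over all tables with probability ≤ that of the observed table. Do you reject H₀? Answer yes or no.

Margins: r₁=16, r₂=12, c₁=8, c₂=20, n=28
p_obs = C(16,7)·C(12,1)/C(28,8); sum pmf over tables with pmf ≤ p_obs
p-value (two-sided) = 0.08822
At α=0.1: p < α → reject H₀

reject H₀: yes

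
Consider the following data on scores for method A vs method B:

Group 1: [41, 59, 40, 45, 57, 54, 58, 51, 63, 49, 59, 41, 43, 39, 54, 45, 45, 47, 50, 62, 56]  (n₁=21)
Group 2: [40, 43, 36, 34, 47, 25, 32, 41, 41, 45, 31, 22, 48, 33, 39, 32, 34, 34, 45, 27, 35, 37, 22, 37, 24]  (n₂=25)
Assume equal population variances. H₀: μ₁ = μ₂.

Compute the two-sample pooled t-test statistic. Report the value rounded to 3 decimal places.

x̄₁=50.381, s₁=7.652, n₁=21
x̄₂=35.360, s₂=7.527, n₂=25
s_p² = [20·7.652² + 24·7.527²]/44 = 57.5162
SE = √(s_p²·(1/21+1/25)) = 2.2449
t = (50.381−35.360)/2.2449 = 6.6912
df = 44

test statistic = 6.691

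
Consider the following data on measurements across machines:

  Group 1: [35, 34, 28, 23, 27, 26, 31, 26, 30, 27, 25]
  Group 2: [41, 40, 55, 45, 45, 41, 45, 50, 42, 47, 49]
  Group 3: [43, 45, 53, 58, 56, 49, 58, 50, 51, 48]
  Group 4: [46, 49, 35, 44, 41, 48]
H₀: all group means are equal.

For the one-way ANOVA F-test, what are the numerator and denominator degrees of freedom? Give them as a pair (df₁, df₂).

k = 4 groups, N = 38 total
df = (k−1, N−k) = (4−1, 38−4) = (3, 34)

degrees of freedom = [3, 34]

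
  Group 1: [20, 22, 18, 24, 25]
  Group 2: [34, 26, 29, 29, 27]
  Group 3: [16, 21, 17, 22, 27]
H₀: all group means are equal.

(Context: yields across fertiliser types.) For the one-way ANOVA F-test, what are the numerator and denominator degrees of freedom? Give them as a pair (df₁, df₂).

degrees of freedom = [2, 12]

k = 3 groups, N = 15 total
df = (k−1, N−k) = (3−1, 15−3) = (2, 12)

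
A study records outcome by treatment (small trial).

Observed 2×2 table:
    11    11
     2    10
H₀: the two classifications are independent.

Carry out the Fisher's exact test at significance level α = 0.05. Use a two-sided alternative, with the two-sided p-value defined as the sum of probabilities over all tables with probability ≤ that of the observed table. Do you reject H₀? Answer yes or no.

reject H₀: no

Margins: r₁=22, r₂=12, c₁=13, c₂=21, n=34
p_obs = C(22,11)·C(12,2)/C(34,13); sum pmf over tables with pmf ≤ p_obs
p-value (two-sided) = 0.07496
At α=0.05: p ≥ α → fail to reject H₀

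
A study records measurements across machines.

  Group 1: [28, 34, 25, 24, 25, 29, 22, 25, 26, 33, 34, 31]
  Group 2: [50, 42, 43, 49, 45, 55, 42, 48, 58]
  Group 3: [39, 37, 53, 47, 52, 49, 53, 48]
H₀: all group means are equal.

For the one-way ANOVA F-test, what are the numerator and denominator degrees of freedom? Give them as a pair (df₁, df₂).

k = 3 groups, N = 29 total
df = (k−1, N−k) = (3−1, 29−3) = (2, 26)

degrees of freedom = [2, 26]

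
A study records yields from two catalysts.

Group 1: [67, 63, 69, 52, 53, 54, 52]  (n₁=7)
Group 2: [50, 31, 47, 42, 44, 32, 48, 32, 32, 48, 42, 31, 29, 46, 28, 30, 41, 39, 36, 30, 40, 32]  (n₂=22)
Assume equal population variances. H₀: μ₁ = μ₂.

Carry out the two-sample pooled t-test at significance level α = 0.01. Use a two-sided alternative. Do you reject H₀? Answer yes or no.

x̄₁=58.571, s₁=7.502, n₁=7
x̄₂=37.727, s₂=7.317, n₂=22
s_p² = [6·7.502² + 21·7.317²]/27 = 54.1510
SE = √(s_p²·(1/7+1/22)) = 3.1933
t = (58.571−37.727)/3.1933 = 6.5274
df = 27
p-value (two-sided) = 0.00000
At α=0.01: p < α → reject H₀

reject H₀: yes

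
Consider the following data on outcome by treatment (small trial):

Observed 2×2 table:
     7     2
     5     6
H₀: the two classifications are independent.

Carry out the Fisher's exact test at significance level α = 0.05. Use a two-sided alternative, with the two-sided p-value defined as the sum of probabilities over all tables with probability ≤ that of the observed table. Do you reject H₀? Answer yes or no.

Margins: r₁=9, r₂=11, c₁=12, c₂=8, n=20
p_obs = C(9,7)·C(11,5)/C(20,12); sum pmf over tables with pmf ≤ p_obs
p-value (two-sided) = 0.19681
At α=0.05: p ≥ α → fail to reject H₀

reject H₀: no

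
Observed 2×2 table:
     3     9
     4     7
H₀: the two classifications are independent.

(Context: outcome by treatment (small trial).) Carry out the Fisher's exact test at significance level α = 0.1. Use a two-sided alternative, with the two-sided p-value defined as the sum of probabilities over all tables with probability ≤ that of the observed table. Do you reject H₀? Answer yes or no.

Margins: r₁=12, r₂=11, c₁=7, c₂=16, n=23
p_obs = C(12,3)·C(11,4)/C(23,7); sum pmf over tables with pmf ≤ p_obs
p-value (two-sided) = 0.66685
At α=0.1: p ≥ α → fail to reject H₀

reject H₀: no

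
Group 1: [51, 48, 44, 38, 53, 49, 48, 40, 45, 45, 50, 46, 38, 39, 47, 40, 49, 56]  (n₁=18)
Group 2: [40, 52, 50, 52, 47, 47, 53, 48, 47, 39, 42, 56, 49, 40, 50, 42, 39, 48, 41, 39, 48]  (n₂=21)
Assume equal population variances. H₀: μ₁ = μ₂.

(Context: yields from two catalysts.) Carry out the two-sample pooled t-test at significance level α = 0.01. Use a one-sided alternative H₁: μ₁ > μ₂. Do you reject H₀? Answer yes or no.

x̄₁=45.889, s₁=5.268, n₁=18
x̄₂=46.143, s₂=5.256, n₂=21
s_p² = [17·5.268² + 20·5.256²]/37 = 27.6851
SE = √(s_p²·(1/18+1/21)) = 1.6901
t = (45.889−46.143)/1.6901 = -0.1503
df = 37
p-value (one-sided, H₁ greater) = 0.55932
At α=0.01: p ≥ α → fail to reject H₀

reject H₀: no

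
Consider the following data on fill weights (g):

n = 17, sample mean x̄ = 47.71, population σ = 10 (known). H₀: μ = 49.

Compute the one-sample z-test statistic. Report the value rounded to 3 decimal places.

SE = σ/√n = 10/√17 = 2.4254
z = (x̄−μ₀)/SE = (47.71−49)/2.4254 = -0.5319

test statistic = -0.532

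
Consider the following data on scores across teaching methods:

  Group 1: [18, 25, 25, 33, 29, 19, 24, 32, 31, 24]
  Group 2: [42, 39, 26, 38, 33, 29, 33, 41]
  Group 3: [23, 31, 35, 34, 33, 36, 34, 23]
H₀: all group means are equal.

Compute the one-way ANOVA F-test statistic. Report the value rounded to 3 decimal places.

test statistic = 6.482

Group means [26.00, 35.12, 31.12], grand mean 30.385
SSB = Σnᵢ(x̄ᵢ−x̄)² = 376.404; SSW = ΣΣ(x−x̄ᵢ)² = 667.750
MSB = 376.404/2 = 188.2019; MSW = 667.750/23 = 29.0326
F = MSB/MSW = 6.4824
df = (2, 23)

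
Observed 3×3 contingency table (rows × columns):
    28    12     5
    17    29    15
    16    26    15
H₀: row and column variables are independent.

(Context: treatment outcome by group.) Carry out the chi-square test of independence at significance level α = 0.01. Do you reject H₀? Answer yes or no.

reject H₀: yes

Row totals [45, 61, 57], col totals [61, 67, 35], n=163
χ² = (28−16.84)²/16.84 + (12−18.50)²/18.50 + (5−9.66)²/9.66 + (17−22.83)²/22.83 + (29−25.07)²/25.07 + (15−13.10)²/13.10 + (16−21.33)²/21.33 + (26−23.43)²/23.43 + (15−12.24)²/12.24 = 16.5430
df = 4
p-value (upper-tail) = 0.00237
At α=0.01: p < α → reject H₀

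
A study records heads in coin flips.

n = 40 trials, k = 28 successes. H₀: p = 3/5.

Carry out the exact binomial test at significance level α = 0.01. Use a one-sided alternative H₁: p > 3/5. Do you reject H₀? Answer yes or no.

reject H₀: no

Exact binomial: n=40, k=28, p₀=3/5=0.6000
P(X≥28) from Σ C(n,i)·p₀^i·(1−p₀)^(n−i)
p-value (one-sided, H₁ greater) = 0.12851
At α=0.01: p ≥ α → fail to reject H₀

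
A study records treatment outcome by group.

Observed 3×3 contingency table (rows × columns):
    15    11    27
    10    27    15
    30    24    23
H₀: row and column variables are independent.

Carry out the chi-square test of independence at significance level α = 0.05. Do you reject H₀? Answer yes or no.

reject H₀: yes

Row totals [53, 52, 77], col totals [55, 62, 65], n=182
χ² = (15−16.02)²/16.02 + (11−18.05)²/18.05 + (27−18.93)²/18.93 + (10−15.71)²/15.71 + (27−17.71)²/17.71 + (15−18.57)²/18.57 + (30−23.27)²/23.27 + (24−26.23)²/26.23 + (23−27.50)²/27.50 = 16.7682
df = 4
p-value (upper-tail) = 0.00214
At α=0.05: p < α → reject H₀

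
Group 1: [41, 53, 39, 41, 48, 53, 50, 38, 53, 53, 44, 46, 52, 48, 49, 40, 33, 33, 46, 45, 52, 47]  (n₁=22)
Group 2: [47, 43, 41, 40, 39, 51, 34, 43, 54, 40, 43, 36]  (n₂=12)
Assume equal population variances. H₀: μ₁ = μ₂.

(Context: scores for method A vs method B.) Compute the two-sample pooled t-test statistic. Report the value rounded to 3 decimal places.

x̄₁=45.636, s₁=6.329, n₁=22
x̄₂=42.583, s₂=5.775, n₂=12
s_p² = [21·6.329² + 11·5.775²]/32 = 37.7502
SE = √(s_p²·(1/22+1/12)) = 2.2049
t = (45.636−42.583)/2.2049 = 1.3846
df = 32

test statistic = 1.385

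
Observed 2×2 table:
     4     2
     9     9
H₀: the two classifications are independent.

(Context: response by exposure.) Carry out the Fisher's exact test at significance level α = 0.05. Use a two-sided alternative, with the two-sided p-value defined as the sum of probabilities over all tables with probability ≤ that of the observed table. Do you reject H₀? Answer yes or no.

reject H₀: no

Margins: r₁=6, r₂=18, c₁=13, c₂=11, n=24
p_obs = C(6,4)·C(18,9)/C(24,13); sum pmf over tables with pmf ≤ p_obs
p-value (two-sided) = 0.64940
At α=0.05: p ≥ α → fail to reject H₀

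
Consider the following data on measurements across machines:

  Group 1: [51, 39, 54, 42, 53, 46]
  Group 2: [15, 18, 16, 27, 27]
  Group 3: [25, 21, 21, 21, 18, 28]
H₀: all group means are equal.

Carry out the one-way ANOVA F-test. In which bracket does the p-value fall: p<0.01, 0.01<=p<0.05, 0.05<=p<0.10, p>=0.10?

p-value bracket: p<0.01

Group means [47.50, 20.60, 22.33], grand mean 30.706
SSB = Σnᵢ(x̄ᵢ−x̄)² = 2623.496; SSW = ΣΣ(x−x̄ᵢ)² = 394.033
MSB = 2623.496/2 = 1311.7480; MSW = 394.033/14 = 28.1452
F = MSB/MSW = 46.6064
df = (2, 14)
p-value (upper-tail) = 0.00000
→ bracket: p<0.01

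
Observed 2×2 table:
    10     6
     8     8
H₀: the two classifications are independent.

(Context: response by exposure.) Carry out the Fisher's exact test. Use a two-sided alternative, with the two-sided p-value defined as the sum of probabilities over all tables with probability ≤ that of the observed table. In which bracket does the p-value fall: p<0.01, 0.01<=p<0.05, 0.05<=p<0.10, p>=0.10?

p-value bracket: p>=0.10

Margins: r₁=16, r₂=16, c₁=18, c₂=14, n=32
p_obs = C(16,10)·C(16,8)/C(32,18); sum pmf over tables with pmf ≤ p_obs
p-value (two-sided) = 0.72239
→ bracket: p>=0.10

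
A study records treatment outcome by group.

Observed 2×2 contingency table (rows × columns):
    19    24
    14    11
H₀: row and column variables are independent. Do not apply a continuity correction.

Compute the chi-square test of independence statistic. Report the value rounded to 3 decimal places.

Row totals [43, 25], col totals [33, 35], n=68
χ² = (19−20.87)²/20.87 + (24−22.13)²/22.13 + (14−12.13)²/12.13 + (11−12.87)²/12.87 = 0.8833
df = 1

test statistic = 0.883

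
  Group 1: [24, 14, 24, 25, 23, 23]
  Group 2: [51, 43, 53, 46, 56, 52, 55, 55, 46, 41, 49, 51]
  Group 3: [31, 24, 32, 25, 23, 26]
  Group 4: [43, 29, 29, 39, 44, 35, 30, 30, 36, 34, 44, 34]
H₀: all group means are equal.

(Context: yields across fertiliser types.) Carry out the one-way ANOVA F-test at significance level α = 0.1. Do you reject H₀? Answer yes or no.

Group means [22.17, 49.83, 26.83, 35.58], grand mean 36.639
SSB = Σnᵢ(x̄ᵢ−x̄)² = 3936.056; SSW = ΣΣ(x−x̄ᵢ)² = 780.250
MSB = 3936.056/3 = 1312.0185; MSW = 780.250/32 = 24.3828
F = MSB/MSW = 53.8092
df = (3, 32)
p-value (upper-tail) = 0.00000
At α=0.1: p < α → reject H₀

reject H₀: yes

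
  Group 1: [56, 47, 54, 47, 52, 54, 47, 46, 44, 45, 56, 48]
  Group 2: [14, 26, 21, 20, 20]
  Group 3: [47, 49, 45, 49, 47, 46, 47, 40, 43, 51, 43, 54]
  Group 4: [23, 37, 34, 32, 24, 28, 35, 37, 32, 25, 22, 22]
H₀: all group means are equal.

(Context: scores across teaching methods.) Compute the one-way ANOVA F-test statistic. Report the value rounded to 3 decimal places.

test statistic = 74.354

Group means [49.67, 20.20, 46.75, 29.25], grand mean 39.244
SSB = Σnᵢ(x̄ᵢ−x̄)² = 4991.594; SSW = ΣΣ(x−x̄ᵢ)² = 827.967
MSB = 4991.594/3 = 1663.8648; MSW = 827.967/37 = 22.3775
F = MSB/MSW = 74.3544
df = (3, 37)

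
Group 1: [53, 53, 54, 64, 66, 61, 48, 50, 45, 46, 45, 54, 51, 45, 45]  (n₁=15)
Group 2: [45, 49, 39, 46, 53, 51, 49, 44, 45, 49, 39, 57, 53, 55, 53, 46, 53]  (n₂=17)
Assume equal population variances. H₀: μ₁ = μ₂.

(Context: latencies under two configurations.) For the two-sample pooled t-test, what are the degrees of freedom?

degrees of freedom = 30

df = n₁ + n₂ − 2 = 15 + 17 − 2 = 30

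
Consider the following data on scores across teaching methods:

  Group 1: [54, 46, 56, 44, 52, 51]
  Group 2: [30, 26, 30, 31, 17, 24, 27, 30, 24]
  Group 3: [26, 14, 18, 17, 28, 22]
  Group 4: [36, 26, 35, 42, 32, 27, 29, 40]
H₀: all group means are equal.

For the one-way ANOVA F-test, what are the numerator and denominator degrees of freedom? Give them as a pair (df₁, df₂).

degrees of freedom = [3, 25]

k = 4 groups, N = 29 total
df = (k−1, N−k) = (4−1, 29−4) = (3, 25)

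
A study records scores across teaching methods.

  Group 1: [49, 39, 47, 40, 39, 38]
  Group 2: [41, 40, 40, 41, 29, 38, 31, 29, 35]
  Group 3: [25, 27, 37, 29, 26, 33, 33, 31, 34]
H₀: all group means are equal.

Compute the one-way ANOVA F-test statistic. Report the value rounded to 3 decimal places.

Group means [42.00, 36.00, 30.56], grand mean 35.458
SSB = Σnᵢ(x̄ᵢ−x̄)² = 475.736; SSW = ΣΣ(x−x̄ᵢ)² = 454.222
MSB = 475.736/2 = 237.8681; MSW = 454.222/21 = 21.6296
F = MSB/MSW = 10.9973
df = (2, 21)

test statistic = 10.997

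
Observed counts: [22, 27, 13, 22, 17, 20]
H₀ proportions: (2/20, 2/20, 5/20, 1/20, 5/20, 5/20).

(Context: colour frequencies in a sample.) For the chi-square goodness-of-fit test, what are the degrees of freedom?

df = k − 1 = 6 − 1 = 5

degrees of freedom = 5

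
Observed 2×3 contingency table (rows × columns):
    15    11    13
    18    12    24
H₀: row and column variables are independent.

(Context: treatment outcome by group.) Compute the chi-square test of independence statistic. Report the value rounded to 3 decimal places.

test statistic = 1.198

Row totals [39, 54], col totals [33, 23, 37], n=93
χ² = (15−13.84)²/13.84 + (11−9.65)²/9.65 + (13−15.52)²/15.52 + (18−19.16)²/19.16 + (12−13.35)²/13.35 + (24−21.48)²/21.48 = 1.1983
df = 2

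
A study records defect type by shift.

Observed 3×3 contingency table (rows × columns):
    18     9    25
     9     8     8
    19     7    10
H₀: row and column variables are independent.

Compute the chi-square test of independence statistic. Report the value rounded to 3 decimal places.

test statistic = 6.307

Row totals [52, 25, 36], col totals [46, 24, 43], n=113
χ² = (18−21.17)²/21.17 + (9−11.04)²/11.04 + (25−19.79)²/19.79 + (9−10.18)²/10.18 + (8−5.31)²/5.31 + (8−9.51)²/9.51 + (19−14.65)²/14.65 + (7−7.65)²/7.65 + (10−13.70)²/13.70 = 6.3072
df = 4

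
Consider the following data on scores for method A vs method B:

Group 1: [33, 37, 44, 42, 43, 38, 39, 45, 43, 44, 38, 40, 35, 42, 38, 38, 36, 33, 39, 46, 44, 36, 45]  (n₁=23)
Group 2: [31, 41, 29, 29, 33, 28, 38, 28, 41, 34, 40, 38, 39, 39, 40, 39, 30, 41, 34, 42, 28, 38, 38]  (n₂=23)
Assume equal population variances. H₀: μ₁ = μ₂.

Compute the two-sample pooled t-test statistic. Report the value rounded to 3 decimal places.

test statistic = 3.276

x̄₁=39.913, s₁=3.942, n₁=23
x̄₂=35.565, s₂=4.998, n₂=23
s_p² = [22·3.942² + 22·4.998²]/44 = 20.2609
SE = √(s_p²·(1/23+1/23)) = 1.3273
t = (39.913−35.565)/1.3273 = 3.2756
df = 44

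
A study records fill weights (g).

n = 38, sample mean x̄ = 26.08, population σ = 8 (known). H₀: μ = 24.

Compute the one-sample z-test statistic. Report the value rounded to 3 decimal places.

test statistic = 1.603

SE = σ/√n = 8/√38 = 1.2978
z = (x̄−μ₀)/SE = (26.08−24)/1.2978 = 1.6027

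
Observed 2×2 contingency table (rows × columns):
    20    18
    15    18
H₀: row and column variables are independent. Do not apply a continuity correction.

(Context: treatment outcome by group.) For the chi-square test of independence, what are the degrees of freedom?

degrees of freedom = 1

df = (r−1)(c−1) = (2−1)·(2−1) = 1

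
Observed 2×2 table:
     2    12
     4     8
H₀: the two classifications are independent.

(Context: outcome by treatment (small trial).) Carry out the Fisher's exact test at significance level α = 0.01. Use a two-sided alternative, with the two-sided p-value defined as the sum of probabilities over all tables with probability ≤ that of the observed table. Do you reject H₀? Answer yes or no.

Margins: r₁=14, r₂=12, c₁=6, c₂=20, n=26
p_obs = C(14,2)·C(12,4)/C(26,6); sum pmf over tables with pmf ≤ p_obs
p-value (two-sided) = 0.36522
At α=0.01: p ≥ α → fail to reject H₀

reject H₀: no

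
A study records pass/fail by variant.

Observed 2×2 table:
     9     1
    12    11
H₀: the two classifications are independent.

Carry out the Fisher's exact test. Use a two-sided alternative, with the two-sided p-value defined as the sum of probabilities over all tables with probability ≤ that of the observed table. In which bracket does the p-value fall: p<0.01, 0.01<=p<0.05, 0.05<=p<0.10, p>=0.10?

p-value bracket: 0.05<=p<0.10

Margins: r₁=10, r₂=23, c₁=21, c₂=12, n=33
p_obs = C(10,9)·C(23,12)/C(33,21); sum pmf over tables with pmf ≤ p_obs
p-value (two-sided) = 0.05447
→ bracket: 0.05<=p<0.10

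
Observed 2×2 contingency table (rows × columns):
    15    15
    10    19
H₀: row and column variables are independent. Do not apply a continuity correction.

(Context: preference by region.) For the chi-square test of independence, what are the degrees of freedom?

df = (r−1)(c−1) = (2−1)·(2−1) = 1

degrees of freedom = 1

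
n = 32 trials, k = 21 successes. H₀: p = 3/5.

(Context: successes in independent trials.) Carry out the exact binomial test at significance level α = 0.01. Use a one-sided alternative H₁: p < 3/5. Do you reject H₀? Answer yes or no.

reject H₀: no

Exact binomial: n=32, k=21, p₀=3/5=0.6000
P(X≤21) from Σ C(n,i)·p₀^i·(1−p₀)^(n−i)
p-value (one-sided, H₁ less) = 0.79541
At α=0.01: p ≥ α → fail to reject H₀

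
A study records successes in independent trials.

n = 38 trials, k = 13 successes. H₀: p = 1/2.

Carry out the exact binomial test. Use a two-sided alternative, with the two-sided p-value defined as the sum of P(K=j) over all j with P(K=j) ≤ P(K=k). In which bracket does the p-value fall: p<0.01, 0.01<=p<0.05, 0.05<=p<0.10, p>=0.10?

Exact binomial: n=38, k=13, p₀=1/2=0.5000
P(X=j) = C(n,j)·p₀^j·(1−p₀)^(n−j); p = Σ P(X=j) over j with P(X=j) ≤ P(X=13)
p-value (two-sided) = 0.07295
→ bracket: 0.05<=p<0.10

p-value bracket: 0.05<=p<0.10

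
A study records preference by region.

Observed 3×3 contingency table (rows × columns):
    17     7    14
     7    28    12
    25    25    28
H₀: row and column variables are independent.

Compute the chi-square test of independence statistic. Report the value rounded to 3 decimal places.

test statistic = 18.167

Row totals [38, 47, 78], col totals [49, 60, 54], n=163
χ² = (17−11.42)²/11.42 + (7−13.99)²/13.99 + (14−12.59)²/12.59 + (7−14.13)²/14.13 + (28−17.30)²/17.30 + (12−15.57)²/15.57 + (25−23.45)²/23.45 + (25−28.71)²/28.71 + (28−25.84)²/25.84 = 18.1671
df = 4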